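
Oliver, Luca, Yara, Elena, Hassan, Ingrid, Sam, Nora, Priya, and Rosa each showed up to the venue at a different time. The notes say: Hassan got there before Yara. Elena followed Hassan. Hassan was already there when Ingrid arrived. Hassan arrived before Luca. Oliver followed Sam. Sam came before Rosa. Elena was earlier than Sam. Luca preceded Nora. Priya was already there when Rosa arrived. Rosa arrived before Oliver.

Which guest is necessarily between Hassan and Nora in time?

Luca

Tracing the constraints gives Hassan → Luca → Nora, so Luca sits after Hassan and before Nora.
No other guest is forced both after Hassan and before Nora.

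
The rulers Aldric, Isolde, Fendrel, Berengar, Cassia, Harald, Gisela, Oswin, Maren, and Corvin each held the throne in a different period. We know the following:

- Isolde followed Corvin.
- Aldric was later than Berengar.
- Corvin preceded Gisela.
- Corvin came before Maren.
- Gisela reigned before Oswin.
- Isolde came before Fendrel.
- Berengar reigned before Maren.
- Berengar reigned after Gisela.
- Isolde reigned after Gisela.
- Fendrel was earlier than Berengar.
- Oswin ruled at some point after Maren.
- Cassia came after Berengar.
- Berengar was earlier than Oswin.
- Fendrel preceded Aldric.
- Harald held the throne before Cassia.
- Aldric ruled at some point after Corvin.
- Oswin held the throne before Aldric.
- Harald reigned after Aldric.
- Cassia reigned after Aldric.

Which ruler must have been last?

Cassia

Every other ruler has a chain of constraints placing them before Cassia, so Cassia is last.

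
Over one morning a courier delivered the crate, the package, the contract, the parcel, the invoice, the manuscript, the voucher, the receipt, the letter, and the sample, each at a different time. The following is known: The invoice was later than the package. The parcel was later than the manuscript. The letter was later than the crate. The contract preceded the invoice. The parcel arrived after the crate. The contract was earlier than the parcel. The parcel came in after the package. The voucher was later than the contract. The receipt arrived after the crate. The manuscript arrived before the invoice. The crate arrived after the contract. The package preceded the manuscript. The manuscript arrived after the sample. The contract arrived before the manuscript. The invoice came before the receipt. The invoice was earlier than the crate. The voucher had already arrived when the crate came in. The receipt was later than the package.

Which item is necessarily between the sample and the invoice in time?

the manuscript

Tracing the constraints gives the sample → the manuscript → the invoice, so the manuscript sits after the sample and before the invoice.
No other item is forced both after the sample and before the invoice.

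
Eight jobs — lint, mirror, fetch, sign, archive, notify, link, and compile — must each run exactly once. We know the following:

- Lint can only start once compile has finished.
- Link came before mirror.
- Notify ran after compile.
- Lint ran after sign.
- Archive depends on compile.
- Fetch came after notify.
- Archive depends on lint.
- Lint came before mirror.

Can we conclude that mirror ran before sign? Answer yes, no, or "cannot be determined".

Tracing the constraints gives sign → lint → mirror, so sign must come before mirror.
That means mirror cannot be before sign.

no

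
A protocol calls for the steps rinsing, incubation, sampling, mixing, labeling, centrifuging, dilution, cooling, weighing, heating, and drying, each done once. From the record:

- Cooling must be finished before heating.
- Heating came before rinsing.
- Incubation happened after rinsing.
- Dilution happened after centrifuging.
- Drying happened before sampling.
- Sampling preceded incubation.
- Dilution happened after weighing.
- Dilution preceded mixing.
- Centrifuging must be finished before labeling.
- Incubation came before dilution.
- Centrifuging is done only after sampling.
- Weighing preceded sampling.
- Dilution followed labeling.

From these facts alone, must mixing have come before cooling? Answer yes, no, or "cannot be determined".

Tracing the constraints gives cooling → heating → rinsing → incubation → dilution → mixing, so cooling must come before mixing.
That means mixing cannot be before cooling.

no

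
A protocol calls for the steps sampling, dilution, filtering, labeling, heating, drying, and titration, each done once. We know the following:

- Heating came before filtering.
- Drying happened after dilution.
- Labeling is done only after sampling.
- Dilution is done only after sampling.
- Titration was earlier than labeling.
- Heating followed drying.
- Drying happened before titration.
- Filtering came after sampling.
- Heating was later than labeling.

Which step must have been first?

sampling

Sampling has a chain of constraints placing it before every other step, so sampling must be first.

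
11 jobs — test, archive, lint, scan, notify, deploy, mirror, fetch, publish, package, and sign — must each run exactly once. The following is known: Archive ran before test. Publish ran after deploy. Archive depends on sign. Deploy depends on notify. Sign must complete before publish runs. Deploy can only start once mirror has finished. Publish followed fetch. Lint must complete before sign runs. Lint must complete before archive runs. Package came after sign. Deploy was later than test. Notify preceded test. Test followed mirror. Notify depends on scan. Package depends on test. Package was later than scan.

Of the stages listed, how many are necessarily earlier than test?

Directly stated before test: archive, mirror, and notify.
Lint reaches test via lint → archive → test.
Scan reaches test via scan → notify → test.
Sign reaches test via sign → archive → test.
No chain forces package (or any of the others) ahead of test.
That's archive, lint, mirror, notify, scan, and sign — 6 in all.

6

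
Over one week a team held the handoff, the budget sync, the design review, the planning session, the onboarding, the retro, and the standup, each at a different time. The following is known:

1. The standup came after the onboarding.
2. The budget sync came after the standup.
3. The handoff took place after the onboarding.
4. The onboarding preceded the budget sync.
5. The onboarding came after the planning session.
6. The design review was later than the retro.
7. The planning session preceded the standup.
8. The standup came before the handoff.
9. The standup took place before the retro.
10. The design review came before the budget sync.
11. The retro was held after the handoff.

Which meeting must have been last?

the budget sync

Every other meeting has a chain of constraints placing it before the budget sync, so the budget sync is last.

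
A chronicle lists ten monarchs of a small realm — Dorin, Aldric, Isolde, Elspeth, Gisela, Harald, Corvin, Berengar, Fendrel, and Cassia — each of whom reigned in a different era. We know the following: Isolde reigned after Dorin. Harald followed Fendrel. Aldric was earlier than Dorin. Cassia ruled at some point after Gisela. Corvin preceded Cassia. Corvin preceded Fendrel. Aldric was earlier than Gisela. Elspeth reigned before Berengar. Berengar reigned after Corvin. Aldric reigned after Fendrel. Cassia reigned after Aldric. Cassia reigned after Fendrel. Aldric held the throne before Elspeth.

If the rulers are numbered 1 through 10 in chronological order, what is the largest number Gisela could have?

Gisela must come before Cassia — 1 ruler forced after them.
Everything else can be placed before Gisela in some valid order, so Gisela can sit as late as position 10 − 1 = 9.

9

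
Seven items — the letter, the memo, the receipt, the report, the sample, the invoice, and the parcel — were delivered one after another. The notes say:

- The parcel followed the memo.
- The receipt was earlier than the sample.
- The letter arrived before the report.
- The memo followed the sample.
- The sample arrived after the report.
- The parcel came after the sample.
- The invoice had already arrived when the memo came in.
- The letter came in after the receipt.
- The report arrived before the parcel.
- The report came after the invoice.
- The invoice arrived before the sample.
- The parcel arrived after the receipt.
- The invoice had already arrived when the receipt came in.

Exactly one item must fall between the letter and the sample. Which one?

the report

Tracing the constraints gives the letter → the report → the sample, so the report sits after the letter and before the sample.
No other item is forced both after the letter and before the sample.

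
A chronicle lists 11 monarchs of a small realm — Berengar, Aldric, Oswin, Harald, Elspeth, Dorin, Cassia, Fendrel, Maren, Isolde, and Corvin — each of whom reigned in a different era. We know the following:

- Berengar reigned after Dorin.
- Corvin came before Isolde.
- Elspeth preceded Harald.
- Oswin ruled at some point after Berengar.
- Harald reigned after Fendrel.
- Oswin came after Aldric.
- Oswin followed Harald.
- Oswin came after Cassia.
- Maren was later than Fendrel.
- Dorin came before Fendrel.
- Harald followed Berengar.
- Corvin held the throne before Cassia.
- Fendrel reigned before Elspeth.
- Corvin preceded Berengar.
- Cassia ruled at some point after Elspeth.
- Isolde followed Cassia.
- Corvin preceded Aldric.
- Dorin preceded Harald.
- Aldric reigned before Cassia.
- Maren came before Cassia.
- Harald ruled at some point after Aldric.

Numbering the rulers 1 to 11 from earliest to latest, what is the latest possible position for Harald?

Harald must come before Oswin — 1 ruler forced after them.
Everything else can be placed before Harald in some valid order, so Harald can sit as late as position 11 − 1 = 10.

10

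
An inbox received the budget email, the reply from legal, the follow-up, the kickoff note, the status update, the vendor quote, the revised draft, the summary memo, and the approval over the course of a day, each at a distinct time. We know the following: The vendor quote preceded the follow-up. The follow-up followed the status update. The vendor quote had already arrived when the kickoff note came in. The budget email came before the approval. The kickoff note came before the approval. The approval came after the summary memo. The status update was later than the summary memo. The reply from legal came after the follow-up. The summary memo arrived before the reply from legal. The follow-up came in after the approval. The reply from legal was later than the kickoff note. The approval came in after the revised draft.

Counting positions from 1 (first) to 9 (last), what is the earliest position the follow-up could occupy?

The approval, the budget email, the kickoff note, the revised draft, the status update, the summary memo, and the vendor quote must all come before the follow-up — 7 forced predecessors.
Nothing else is forced ahead of the follow-up, so its earliest slot is position 7 + 1 = 8.

8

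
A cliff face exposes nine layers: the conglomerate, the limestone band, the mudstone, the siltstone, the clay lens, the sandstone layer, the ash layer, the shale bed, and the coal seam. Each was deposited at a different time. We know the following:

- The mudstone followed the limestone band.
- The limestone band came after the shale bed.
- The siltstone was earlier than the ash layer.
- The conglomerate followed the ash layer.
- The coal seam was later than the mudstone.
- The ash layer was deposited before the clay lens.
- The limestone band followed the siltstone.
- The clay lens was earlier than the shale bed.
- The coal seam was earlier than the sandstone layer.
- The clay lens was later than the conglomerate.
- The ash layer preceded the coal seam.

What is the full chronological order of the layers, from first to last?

The constraints fix every adjacent pair, so only one ordering works:
the siltstone → the ash layer → the conglomerate → the clay lens → the shale bed → the limestone band → the mudstone → the coal seam → the sandstone layer.

the siltstone, the ash layer, the conglomerate, the clay lens, the shale bed, the limestone band, the mudstone, the coal seam, the sandstone layer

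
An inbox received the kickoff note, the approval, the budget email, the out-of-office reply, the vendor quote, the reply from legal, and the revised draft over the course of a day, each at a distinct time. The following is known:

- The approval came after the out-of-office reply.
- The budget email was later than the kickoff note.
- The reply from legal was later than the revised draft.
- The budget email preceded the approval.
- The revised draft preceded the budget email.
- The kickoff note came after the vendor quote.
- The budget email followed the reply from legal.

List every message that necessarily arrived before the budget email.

Directly stated before the budget email: the kickoff note, the reply from legal, and the revised draft.
The vendor quote reaches the budget email via the vendor quote → the kickoff note → the budget email.
No chain forces the out-of-office reply (or any of the others) ahead of the budget email.

the kickoff note, the reply from legal, the revised draft, the vendor quote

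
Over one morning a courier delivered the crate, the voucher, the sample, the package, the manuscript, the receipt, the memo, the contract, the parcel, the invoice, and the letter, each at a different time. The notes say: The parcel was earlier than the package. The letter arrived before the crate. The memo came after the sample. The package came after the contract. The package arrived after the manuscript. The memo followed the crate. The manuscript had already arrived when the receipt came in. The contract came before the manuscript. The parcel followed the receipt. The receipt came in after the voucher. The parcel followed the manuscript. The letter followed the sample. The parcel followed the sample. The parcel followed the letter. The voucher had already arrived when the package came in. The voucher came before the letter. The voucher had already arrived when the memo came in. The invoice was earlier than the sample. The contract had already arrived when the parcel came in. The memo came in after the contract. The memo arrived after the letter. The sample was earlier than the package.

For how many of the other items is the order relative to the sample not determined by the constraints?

4

Forced before the sample: the invoice; forced after the sample: the crate, the letter, the memo, the package, and the parcel.
That leaves the contract, the manuscript, the receipt, and the voucher with no forced order relative to the sample — 4.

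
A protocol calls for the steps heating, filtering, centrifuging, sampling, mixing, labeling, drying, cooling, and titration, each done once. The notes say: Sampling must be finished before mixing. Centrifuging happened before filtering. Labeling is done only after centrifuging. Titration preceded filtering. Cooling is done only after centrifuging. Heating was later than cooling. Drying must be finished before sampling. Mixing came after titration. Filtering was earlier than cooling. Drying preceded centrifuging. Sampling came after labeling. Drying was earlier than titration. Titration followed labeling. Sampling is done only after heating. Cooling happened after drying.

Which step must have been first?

Drying has a chain of constraints placing it before every other step, so drying must be first.

drying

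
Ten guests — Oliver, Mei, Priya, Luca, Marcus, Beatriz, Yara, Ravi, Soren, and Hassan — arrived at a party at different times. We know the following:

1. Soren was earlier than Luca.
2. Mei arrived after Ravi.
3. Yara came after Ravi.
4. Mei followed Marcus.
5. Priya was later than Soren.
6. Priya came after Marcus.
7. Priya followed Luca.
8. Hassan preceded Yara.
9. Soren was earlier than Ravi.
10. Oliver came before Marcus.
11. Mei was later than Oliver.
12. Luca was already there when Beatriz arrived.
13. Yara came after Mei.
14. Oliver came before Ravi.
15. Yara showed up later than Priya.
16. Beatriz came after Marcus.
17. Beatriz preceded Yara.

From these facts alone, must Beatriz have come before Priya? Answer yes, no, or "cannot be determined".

cannot be determined

No chain of stated constraints runs from Beatriz to Priya, and none runs from Priya to Beatriz either.
So the relative order of Beatriz and Priya is not fixed by the given facts.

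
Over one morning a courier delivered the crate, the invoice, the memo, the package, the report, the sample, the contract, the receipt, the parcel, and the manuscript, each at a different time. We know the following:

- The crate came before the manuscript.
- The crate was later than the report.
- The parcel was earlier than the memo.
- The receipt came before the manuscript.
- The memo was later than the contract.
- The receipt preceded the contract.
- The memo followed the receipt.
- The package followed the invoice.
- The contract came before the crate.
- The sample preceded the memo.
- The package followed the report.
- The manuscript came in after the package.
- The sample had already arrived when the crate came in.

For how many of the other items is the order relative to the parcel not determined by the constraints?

Forced after the parcel: the memo.
That leaves the contract, the crate, the invoice, the manuscript, the package, the receipt, the report, and the sample with no forced order relative to the parcel — 8.

8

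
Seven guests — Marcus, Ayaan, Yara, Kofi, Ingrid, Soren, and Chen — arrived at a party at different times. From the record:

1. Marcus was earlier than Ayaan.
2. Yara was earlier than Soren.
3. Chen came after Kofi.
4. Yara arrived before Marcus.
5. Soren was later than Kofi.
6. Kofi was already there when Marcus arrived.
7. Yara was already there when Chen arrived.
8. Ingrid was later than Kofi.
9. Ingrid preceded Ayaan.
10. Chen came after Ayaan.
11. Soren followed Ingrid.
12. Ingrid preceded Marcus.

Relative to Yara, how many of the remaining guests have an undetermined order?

Forced after Yara: Ayaan, Chen, Marcus, and Soren.
That leaves Ingrid and Kofi with no forced order relative to Yara — 2.

2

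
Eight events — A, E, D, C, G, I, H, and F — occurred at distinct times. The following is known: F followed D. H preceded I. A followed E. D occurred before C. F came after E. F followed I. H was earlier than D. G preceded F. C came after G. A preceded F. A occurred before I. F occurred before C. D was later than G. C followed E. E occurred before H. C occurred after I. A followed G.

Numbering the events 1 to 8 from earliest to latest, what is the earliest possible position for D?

4

E, G, and H must all come before D — 3 forced predecessors.
Nothing else is forced ahead of D, so its earliest slot is position 3 + 1 = 4.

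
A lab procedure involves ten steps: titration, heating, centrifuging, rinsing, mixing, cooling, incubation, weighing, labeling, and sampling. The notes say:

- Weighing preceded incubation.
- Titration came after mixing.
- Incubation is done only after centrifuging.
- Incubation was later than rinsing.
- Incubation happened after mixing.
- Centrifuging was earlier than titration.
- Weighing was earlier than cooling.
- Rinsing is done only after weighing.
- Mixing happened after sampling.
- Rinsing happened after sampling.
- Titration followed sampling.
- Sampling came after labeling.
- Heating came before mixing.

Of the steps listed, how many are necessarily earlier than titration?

5

Directly stated before titration: centrifuging, mixing, and sampling.
Heating reaches titration via heating → mixing → titration.
Labeling reaches titration via labeling → sampling → titration.
That's centrifuging, heating, labeling, mixing, and sampling — 5 in all.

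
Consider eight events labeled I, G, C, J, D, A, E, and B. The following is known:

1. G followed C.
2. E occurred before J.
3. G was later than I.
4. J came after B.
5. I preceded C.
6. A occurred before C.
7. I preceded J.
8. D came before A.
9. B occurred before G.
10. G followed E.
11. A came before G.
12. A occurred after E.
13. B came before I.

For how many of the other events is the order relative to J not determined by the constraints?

Forced before J: B, E, and I.
That leaves A, C, D, and G with no forced order relative to J — 4.

4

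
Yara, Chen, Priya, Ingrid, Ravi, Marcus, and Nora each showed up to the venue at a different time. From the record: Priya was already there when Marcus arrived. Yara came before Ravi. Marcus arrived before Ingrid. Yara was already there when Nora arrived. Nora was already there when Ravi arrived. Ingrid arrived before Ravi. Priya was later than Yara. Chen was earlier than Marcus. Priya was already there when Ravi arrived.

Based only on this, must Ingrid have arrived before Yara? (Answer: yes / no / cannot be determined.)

Tracing the constraints gives Yara → Priya → Marcus → Ingrid, so Yara must come before Ingrid.
That means Ingrid cannot be before Yara.

no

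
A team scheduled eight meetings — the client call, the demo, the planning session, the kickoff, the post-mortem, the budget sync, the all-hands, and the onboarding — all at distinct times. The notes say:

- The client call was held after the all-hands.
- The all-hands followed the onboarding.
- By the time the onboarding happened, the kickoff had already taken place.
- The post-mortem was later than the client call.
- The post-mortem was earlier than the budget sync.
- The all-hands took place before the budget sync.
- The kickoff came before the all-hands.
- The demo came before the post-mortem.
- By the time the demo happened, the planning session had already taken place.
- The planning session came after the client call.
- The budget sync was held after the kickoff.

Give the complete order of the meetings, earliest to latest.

The constraints fix every adjacent pair, so only one ordering works:
the kickoff → the onboarding → the all-hands → the client call → the planning session → the demo → the post-mortem → the budget sync.

the kickoff, the onboarding, the all-hands, the client call, the planning session, the demo, the post-mortem, the budget sync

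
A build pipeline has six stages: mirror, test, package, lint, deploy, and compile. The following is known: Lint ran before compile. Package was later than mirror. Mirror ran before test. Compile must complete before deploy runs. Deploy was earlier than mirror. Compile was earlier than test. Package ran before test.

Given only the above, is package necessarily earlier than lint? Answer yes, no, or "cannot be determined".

no

Tracing the constraints gives lint → compile → deploy → mirror → package, so lint must come before package.
That means package cannot be before lint.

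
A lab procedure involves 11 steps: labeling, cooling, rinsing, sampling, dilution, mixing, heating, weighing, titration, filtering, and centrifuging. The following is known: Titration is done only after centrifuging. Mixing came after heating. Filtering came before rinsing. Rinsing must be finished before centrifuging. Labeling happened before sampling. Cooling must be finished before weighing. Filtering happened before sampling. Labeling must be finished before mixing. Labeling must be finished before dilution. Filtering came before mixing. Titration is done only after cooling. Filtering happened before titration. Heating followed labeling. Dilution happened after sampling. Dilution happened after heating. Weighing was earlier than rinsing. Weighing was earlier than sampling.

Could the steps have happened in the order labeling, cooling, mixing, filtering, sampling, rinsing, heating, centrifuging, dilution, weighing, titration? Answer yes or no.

no

The constraints require weighing before rinsing, but in the proposed sequence rinsing appears ahead of weighing. That one violation is enough.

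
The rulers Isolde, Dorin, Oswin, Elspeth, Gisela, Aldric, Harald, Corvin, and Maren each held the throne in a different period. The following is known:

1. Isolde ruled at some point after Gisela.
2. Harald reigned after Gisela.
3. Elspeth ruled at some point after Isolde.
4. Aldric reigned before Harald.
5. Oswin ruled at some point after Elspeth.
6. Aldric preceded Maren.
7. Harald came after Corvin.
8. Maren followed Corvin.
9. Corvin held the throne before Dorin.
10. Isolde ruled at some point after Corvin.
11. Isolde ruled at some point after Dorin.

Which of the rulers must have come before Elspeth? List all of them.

Directly stated before Elspeth: Isolde.
Corvin reaches Elspeth via Corvin → Isolde → Elspeth.
Dorin reaches Elspeth via Dorin → Isolde → Elspeth.
Gisela reaches Elspeth via Gisela → Isolde → Elspeth.

Corvin, Dorin, Gisela, Isolde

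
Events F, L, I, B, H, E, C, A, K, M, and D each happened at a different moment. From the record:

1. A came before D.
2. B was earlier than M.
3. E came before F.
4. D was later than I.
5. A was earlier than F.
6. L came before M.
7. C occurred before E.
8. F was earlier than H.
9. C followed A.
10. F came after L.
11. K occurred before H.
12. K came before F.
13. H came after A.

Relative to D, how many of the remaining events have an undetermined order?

Forced before D: A and I.
That leaves B, C, E, F, H, K, L, and M with no forced order relative to D — 8.

8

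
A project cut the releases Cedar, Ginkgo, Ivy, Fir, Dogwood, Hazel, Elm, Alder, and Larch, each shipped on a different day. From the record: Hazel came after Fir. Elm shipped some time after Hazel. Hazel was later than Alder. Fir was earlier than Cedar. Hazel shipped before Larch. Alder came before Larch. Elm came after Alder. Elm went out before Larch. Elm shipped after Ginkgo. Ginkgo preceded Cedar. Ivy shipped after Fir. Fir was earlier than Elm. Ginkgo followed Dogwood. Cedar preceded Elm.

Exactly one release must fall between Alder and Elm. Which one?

Tracing the constraints gives Alder → Hazel → Elm, so Hazel sits after Alder and before Elm.
No other release is forced both after Alder and before Elm.

Hazel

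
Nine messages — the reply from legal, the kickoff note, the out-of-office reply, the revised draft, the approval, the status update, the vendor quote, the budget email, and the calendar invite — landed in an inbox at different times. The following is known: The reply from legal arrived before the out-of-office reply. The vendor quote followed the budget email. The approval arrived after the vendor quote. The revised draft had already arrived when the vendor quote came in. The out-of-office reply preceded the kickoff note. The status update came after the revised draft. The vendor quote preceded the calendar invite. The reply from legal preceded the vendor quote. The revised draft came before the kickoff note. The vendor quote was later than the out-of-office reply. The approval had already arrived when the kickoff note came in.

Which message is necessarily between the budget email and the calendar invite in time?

Tracing the constraints gives the budget email → the vendor quote → the calendar invite, so the vendor quote sits after the budget email and before the calendar invite.
No other message is forced both after the budget email and before the calendar invite.

the vendor quote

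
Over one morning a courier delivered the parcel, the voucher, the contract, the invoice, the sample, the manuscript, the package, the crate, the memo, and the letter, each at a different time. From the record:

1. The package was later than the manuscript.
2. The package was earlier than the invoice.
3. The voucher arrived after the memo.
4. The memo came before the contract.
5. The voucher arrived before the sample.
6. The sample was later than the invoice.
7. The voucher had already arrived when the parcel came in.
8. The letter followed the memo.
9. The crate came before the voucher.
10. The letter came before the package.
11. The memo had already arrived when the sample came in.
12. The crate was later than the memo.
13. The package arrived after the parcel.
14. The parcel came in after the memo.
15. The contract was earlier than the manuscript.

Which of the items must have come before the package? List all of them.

the contract, the crate, the letter, the manuscript, the memo, the parcel, the voucher

Directly stated before the package: the letter, the manuscript, and the parcel.
The contract reaches the package via the contract → the manuscript → the package.
The crate reaches the package via the crate → the voucher → the parcel → the package.
The memo reaches the package via the memo → the letter → the package.
Likewise the voucher reaches the package by chaining the stated constraints.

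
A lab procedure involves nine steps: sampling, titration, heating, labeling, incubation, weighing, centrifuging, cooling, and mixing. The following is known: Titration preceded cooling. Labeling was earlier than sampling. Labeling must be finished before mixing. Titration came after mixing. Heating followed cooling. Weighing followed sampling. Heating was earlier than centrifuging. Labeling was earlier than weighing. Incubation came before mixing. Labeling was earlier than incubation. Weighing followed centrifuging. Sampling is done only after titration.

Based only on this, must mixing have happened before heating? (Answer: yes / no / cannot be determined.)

Chain the constraints: mixing → titration → cooling → heating. Each link is directly stated, so mixing comes before heating.

yes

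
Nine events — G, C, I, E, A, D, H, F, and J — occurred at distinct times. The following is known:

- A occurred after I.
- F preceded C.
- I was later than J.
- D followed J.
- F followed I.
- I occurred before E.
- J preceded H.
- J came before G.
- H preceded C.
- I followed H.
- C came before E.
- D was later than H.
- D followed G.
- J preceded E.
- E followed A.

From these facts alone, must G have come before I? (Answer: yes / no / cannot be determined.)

cannot be determined

No chain of stated constraints runs from G to I, and none runs from I to G either.
So the relative order of G and I is not fixed by the given facts.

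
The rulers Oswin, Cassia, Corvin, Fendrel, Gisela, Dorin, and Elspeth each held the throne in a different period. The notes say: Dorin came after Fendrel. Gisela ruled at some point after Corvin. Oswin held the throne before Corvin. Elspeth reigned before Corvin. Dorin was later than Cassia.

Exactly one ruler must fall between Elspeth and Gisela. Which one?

Tracing the constraints gives Elspeth → Corvin → Gisela, so Corvin sits after Elspeth and before Gisela.
No other ruler is forced both after Elspeth and before Gisela.

Corvin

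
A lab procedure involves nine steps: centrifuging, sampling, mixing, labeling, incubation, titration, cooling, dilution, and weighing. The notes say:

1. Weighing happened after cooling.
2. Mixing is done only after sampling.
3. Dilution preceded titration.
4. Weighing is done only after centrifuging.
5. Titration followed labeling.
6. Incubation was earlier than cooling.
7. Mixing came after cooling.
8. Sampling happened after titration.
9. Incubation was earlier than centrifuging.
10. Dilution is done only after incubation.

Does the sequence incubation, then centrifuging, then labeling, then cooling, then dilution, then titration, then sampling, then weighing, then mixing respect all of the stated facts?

Check each stated constraint against the proposed order — e.g. cooling is ahead of mixing; centrifuging is ahead of weighing. Every pair is in the required order; nothing is violated.

yes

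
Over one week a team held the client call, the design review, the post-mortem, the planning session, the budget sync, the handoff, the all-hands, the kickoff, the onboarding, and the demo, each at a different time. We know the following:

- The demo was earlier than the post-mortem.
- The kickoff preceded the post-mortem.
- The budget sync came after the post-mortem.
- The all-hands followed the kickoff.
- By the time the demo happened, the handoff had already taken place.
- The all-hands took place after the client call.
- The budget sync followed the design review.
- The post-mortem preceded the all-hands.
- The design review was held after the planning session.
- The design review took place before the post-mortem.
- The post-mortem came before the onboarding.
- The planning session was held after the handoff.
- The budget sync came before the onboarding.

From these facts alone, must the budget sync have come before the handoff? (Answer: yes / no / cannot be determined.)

Tracing the constraints gives the handoff → the demo → the post-mortem → the budget sync, so the handoff must come before the budget sync.
That means the budget sync cannot be before the handoff.

no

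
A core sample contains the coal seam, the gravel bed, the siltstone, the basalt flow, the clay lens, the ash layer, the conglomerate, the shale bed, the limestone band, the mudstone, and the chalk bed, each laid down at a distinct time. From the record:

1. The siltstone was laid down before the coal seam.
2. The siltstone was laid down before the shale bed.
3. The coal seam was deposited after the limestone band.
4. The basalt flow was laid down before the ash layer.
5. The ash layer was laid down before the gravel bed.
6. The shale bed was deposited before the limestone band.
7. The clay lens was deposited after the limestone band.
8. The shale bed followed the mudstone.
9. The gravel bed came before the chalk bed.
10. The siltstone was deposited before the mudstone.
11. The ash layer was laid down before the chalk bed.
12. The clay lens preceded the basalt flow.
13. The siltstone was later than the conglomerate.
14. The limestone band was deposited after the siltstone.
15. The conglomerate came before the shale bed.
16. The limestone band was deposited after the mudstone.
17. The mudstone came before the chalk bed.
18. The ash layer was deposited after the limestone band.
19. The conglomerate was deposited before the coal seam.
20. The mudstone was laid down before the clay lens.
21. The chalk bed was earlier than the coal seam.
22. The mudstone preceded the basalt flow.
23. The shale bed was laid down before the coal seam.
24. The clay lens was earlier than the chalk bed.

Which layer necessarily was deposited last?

Every other layer has a chain of constraints placing it before the coal seam, so the coal seam is last.

the coal seam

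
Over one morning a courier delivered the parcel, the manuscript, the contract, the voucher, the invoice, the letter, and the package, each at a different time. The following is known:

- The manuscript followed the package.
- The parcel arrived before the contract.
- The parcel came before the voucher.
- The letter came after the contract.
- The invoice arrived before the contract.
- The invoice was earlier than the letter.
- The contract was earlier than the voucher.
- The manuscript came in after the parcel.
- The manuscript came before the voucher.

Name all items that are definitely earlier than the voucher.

the contract, the invoice, the manuscript, the package, the parcel

Directly stated before the voucher: the contract, the manuscript, and the parcel.
The invoice reaches the voucher via the invoice → the contract → the voucher.
The package reaches the voucher via the package → the manuscript → the voucher.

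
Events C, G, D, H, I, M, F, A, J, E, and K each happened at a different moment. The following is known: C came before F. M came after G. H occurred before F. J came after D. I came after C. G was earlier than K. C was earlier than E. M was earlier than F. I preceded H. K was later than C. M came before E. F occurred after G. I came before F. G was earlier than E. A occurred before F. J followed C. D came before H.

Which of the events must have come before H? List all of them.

Directly stated before H: D and I.
C reaches H via C → I → H.

C, D, I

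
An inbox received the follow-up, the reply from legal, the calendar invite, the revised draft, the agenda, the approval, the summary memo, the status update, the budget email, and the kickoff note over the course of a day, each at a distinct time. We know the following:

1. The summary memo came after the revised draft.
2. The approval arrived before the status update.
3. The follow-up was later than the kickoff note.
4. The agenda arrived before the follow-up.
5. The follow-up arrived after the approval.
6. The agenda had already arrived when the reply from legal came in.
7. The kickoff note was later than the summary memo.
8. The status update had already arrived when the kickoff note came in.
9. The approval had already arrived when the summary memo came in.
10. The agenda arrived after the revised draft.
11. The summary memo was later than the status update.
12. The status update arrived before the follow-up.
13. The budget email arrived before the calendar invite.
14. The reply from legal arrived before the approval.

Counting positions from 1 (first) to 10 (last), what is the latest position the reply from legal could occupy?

5

The reply from legal must come before the approval, the follow-up, the kickoff note, the status update, and the summary memo — 5 messages forced after it.
Everything else can be placed before the reply from legal in some valid order, so the reply from legal can sit as late as position 10 − 5 = 5.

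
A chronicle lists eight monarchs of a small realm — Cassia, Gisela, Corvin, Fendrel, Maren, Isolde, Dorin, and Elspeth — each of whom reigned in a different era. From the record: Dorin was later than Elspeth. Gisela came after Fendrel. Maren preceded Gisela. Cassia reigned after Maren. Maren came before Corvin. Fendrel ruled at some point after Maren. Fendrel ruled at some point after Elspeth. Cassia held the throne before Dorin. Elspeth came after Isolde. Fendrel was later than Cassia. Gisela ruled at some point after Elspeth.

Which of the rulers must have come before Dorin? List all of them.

Directly stated before Dorin: Cassia and Elspeth.
Isolde reaches Dorin via Isolde → Elspeth → Dorin.
Maren reaches Dorin via Maren → Cassia → Dorin.
No chain forces Corvin (or any of the others) ahead of Dorin.

Cassia, Elspeth, Isolde, Maren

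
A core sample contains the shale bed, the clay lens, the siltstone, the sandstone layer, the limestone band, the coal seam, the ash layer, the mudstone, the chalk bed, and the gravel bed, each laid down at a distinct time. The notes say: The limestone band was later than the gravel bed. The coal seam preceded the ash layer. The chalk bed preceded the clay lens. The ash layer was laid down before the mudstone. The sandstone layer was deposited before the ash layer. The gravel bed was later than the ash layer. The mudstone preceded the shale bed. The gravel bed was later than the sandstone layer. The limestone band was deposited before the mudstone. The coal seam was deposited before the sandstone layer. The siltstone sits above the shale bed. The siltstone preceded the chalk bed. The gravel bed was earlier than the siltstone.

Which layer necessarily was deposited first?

The coal seam has a chain of constraints placing it before every other layer, so the coal seam must be first.

the coal seam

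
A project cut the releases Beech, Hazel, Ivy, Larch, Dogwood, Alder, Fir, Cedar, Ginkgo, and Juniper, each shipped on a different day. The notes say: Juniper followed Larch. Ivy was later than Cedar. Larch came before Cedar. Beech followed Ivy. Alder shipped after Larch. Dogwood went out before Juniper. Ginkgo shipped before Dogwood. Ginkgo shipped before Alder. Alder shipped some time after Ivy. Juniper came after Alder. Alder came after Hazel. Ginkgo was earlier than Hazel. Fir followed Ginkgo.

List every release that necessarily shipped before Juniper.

Alder, Cedar, Dogwood, Ginkgo, Hazel, Ivy, Larch

Directly stated before Juniper: Alder, Dogwood, and Larch.
Cedar reaches Juniper via Cedar → Ivy → Alder → Juniper.
Ginkgo reaches Juniper via Ginkgo → Dogwood → Juniper.
Hazel reaches Juniper via Hazel → Alder → Juniper.
Likewise Ivy reaches Juniper by chaining the stated constraints.
No chain forces Beech (or any of the others) ahead of Juniper.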